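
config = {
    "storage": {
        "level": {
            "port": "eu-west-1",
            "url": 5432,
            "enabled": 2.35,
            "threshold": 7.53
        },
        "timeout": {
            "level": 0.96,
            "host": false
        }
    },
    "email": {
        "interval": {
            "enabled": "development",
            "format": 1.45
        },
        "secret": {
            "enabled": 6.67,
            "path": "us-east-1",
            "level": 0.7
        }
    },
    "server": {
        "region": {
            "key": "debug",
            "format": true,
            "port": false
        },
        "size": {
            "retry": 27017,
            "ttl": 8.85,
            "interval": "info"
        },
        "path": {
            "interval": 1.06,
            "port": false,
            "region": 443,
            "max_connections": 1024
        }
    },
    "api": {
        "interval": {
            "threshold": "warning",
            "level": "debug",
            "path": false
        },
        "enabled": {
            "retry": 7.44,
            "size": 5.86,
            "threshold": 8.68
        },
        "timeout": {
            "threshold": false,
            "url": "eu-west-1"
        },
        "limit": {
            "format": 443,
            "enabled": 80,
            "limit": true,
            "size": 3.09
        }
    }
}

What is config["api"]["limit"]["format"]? 443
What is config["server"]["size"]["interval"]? "info"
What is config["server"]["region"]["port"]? False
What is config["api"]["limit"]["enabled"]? 80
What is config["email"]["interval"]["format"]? 1.45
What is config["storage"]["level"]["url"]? 5432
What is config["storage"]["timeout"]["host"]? False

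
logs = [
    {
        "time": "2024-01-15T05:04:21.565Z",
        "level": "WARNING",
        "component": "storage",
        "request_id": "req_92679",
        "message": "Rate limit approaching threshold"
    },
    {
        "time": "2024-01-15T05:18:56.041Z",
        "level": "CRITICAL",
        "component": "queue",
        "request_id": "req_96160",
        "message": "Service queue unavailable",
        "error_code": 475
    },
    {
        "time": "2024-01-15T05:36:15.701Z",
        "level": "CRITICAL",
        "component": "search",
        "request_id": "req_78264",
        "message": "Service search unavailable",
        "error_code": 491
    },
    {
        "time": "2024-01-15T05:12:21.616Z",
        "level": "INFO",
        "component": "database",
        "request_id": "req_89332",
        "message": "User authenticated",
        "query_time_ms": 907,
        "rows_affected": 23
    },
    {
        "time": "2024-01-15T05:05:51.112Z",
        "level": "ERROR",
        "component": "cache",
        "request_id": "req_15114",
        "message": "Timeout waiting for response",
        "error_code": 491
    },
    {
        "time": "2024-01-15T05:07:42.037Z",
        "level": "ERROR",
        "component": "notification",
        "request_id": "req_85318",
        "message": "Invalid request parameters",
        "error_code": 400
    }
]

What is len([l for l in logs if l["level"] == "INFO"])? 1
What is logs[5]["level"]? "ERROR"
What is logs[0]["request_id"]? "req_92679"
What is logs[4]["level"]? "ERROR"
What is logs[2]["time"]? "2024-01-15T05:36:15.701Z"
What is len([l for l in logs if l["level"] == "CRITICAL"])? 2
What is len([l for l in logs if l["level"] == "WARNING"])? 1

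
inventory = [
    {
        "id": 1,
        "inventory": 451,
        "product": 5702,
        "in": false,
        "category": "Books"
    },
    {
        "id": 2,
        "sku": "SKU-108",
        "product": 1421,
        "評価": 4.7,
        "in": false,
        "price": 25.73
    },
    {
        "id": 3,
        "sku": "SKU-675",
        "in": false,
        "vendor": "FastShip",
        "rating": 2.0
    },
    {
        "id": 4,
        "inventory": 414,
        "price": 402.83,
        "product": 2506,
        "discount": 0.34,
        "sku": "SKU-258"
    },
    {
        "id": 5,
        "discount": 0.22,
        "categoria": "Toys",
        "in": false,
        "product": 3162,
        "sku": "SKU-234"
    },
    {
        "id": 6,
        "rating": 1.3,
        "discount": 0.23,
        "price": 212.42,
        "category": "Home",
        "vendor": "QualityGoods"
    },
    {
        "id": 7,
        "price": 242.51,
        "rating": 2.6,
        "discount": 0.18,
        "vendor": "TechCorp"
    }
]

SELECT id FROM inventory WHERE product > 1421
[1, 4, 5]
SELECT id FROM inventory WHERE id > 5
[6, 7]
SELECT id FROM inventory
[1, 2, 3, 4, 5, 6, 7]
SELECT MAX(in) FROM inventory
False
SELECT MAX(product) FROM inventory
5702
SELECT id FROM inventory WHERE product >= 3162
[1, 5]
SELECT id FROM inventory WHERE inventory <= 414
[4]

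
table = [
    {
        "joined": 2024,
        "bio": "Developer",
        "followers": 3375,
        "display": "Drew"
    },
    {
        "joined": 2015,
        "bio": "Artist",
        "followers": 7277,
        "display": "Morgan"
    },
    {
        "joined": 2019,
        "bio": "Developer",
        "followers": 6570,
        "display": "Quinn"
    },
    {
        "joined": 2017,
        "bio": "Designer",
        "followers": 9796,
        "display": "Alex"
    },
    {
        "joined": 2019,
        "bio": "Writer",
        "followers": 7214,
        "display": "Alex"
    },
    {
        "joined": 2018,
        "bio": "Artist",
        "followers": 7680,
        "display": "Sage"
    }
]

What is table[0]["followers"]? 3375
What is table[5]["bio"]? "Artist"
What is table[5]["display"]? "Sage"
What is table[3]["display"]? "Alex"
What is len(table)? 6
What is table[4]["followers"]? 7214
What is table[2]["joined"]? 2019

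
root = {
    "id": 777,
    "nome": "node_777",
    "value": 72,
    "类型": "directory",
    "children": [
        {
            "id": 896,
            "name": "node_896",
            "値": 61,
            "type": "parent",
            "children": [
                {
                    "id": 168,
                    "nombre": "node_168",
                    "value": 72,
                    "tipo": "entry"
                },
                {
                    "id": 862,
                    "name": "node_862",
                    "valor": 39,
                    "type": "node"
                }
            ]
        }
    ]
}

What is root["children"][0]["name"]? "node_896"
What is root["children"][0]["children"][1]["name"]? "node_862"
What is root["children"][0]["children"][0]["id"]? 168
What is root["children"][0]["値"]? 61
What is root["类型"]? "directory"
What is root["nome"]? "node_777"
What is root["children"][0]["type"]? "parent"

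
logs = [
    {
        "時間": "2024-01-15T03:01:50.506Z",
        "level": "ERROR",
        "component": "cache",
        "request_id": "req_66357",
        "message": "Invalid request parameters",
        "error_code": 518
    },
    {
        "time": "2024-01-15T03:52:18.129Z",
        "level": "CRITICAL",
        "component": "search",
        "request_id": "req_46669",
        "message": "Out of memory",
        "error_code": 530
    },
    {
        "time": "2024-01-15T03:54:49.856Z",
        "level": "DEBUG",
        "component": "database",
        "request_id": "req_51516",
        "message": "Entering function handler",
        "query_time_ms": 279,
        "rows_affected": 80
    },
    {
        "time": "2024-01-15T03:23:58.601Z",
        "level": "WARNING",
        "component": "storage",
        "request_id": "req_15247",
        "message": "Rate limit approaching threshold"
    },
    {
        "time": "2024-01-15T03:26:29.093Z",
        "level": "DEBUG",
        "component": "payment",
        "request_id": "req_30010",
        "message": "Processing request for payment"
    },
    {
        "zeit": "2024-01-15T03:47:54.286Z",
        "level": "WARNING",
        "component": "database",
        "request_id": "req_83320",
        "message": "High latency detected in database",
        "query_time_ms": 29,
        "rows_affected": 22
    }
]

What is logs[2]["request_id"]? "req_51516"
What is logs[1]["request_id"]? "req_46669"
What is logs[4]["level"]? "DEBUG"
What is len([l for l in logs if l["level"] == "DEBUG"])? 2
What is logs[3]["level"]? "WARNING"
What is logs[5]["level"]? "WARNING"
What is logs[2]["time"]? "2024-01-15T03:54:49.856Z"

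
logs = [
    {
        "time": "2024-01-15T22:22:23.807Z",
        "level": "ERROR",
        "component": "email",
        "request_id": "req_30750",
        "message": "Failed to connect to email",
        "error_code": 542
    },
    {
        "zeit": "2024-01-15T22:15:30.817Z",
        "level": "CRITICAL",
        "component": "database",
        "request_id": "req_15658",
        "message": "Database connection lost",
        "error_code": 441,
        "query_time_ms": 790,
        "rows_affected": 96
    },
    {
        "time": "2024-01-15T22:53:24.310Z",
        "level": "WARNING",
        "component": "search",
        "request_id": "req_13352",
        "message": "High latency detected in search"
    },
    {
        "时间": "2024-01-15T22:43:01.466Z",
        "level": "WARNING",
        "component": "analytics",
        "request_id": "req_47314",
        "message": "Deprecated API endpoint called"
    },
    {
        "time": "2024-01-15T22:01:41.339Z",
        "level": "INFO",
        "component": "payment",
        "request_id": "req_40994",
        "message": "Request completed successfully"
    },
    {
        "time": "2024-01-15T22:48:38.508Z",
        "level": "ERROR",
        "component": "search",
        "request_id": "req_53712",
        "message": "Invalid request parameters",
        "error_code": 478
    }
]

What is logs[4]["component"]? "payment"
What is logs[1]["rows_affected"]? 96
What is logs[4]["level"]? "INFO"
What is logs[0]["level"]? "ERROR"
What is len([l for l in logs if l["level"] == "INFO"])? 1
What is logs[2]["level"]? "WARNING"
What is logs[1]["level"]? "CRITICAL"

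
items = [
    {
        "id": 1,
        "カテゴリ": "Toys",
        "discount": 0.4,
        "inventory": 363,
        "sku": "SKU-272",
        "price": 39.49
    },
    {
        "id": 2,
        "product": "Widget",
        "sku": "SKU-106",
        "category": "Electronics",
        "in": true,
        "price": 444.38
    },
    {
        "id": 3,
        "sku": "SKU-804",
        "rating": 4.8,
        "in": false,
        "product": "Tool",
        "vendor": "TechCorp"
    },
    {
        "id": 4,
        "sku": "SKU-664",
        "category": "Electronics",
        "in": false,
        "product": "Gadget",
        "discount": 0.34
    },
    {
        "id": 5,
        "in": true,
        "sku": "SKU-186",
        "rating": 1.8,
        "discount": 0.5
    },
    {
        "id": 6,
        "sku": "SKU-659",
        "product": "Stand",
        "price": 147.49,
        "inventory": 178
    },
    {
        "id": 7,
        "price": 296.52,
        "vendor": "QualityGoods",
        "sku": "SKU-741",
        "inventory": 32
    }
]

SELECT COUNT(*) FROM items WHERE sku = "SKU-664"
1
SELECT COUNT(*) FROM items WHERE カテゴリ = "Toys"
1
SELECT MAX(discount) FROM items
0.5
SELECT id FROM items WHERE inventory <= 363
[1, 6, 7]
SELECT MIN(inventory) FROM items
32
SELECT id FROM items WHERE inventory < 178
[7]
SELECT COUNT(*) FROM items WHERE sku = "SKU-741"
1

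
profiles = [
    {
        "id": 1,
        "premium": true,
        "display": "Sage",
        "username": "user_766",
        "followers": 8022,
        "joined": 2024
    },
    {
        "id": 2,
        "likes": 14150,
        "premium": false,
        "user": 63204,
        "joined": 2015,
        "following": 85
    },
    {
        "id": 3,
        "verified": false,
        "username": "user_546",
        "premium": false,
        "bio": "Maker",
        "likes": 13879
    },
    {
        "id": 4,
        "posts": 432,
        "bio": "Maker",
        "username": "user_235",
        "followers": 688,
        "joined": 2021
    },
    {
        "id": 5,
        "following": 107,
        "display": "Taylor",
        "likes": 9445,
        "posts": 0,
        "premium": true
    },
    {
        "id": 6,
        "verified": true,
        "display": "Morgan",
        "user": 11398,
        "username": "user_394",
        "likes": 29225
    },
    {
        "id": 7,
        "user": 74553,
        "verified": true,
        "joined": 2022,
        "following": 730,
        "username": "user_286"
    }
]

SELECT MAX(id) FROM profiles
7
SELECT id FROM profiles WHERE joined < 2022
[2, 4]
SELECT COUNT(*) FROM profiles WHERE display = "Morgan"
1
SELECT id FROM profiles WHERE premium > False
[1, 5]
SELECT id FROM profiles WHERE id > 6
[7]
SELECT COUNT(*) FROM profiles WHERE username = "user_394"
1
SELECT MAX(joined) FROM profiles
2024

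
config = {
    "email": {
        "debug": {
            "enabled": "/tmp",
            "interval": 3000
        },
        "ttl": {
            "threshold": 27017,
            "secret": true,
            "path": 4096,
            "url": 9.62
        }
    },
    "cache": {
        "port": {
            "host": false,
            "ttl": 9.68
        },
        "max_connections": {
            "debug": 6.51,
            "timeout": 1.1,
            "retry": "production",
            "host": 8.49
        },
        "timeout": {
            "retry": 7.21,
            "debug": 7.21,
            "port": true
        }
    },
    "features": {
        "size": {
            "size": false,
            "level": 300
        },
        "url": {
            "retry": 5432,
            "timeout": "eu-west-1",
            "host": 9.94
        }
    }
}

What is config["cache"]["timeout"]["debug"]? 7.21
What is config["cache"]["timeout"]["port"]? True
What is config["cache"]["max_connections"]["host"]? 8.49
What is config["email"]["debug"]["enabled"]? "/tmp"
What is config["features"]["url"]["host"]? 9.94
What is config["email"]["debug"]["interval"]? 3000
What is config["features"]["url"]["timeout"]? "eu-west-1"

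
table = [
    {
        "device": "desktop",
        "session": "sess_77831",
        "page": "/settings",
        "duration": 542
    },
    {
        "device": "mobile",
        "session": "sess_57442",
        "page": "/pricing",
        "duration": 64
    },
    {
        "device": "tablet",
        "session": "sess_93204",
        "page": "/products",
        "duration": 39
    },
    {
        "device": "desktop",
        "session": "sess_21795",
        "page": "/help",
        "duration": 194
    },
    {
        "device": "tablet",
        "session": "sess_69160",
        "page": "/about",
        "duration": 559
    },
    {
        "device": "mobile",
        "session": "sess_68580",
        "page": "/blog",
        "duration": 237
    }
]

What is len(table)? 6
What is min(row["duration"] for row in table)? 39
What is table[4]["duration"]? 559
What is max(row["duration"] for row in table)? 559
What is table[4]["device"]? "tablet"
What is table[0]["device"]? "desktop"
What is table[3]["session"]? "sess_21795"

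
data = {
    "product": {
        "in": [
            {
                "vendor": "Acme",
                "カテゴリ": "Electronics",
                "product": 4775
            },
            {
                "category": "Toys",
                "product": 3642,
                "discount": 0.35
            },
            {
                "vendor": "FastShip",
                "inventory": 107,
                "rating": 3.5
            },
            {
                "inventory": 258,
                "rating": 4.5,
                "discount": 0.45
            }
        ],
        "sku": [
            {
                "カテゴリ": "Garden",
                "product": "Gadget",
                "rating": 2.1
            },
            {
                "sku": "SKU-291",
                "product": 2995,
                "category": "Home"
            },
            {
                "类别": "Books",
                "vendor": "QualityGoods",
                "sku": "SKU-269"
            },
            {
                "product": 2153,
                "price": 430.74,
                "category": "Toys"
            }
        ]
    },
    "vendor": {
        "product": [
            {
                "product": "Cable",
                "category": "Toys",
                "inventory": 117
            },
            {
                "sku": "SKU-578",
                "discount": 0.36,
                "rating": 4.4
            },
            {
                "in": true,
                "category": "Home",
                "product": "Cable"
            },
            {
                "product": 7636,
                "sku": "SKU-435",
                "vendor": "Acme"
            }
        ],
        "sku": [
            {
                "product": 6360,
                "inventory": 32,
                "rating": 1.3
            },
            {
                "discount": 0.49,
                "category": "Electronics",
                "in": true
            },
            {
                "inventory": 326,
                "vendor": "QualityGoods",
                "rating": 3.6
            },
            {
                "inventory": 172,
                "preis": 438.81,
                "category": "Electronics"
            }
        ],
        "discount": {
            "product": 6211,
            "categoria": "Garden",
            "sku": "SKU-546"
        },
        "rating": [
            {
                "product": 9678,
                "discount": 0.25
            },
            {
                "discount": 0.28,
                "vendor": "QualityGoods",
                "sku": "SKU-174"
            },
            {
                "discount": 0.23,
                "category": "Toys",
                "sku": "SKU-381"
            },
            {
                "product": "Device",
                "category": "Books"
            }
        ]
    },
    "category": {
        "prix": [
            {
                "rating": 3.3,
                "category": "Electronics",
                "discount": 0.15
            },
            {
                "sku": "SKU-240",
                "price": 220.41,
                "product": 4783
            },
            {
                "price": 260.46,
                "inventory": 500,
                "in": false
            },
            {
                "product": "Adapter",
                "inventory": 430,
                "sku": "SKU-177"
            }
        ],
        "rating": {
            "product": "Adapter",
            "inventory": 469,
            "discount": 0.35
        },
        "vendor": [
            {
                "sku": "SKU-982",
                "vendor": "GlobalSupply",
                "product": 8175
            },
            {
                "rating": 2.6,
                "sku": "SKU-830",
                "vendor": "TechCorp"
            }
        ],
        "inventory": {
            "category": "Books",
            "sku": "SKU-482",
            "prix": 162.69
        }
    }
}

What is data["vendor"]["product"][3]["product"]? 7636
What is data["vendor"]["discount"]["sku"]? "SKU-546"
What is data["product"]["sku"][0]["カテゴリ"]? "Garden"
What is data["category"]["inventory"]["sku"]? "SKU-482"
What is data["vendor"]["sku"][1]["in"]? True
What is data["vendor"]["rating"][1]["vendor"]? "QualityGoods"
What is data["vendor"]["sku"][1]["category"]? "Electronics"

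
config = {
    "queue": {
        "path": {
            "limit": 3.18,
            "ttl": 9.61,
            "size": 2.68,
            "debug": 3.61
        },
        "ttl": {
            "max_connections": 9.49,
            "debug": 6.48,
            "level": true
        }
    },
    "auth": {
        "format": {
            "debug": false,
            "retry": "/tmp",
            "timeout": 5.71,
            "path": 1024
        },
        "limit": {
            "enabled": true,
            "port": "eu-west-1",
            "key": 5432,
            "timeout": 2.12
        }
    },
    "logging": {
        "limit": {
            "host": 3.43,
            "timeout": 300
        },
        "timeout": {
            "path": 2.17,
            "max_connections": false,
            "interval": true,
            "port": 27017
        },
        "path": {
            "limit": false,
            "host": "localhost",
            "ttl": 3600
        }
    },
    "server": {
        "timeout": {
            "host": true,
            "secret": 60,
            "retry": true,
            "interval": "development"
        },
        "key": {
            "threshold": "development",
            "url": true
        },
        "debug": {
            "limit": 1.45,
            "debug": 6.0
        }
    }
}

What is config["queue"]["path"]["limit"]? 3.18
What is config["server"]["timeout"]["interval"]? "development"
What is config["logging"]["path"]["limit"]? False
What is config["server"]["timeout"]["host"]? True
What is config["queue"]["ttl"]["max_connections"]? 9.49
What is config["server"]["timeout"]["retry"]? True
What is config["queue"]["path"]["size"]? 2.68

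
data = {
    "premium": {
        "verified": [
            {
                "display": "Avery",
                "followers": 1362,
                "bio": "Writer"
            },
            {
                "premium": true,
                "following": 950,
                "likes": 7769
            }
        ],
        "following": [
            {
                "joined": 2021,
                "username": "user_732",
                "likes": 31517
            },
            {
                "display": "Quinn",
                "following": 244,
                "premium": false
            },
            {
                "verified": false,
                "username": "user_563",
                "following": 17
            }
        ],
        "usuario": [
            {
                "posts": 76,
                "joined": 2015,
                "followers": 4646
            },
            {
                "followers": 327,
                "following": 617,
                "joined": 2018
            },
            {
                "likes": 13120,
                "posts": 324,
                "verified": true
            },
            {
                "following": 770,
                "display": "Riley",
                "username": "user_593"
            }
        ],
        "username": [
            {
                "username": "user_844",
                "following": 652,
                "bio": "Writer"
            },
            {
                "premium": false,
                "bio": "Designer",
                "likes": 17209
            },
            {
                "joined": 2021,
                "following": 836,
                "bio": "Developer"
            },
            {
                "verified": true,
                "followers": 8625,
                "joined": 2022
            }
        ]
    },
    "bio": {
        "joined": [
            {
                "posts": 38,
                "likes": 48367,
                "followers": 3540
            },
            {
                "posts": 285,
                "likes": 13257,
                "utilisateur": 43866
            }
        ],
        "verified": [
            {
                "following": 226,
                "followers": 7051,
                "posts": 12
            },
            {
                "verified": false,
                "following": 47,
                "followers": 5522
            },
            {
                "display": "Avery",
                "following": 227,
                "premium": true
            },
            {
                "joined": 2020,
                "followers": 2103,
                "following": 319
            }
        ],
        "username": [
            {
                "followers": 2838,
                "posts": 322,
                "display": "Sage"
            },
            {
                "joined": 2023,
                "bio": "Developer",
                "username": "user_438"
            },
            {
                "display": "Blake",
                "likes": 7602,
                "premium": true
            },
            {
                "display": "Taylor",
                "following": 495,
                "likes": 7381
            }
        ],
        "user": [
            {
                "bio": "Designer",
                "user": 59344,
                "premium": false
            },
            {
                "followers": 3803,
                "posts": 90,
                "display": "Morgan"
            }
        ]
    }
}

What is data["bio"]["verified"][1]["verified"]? False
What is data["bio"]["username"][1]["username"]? "user_438"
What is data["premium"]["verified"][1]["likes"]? 7769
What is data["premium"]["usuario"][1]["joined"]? 2018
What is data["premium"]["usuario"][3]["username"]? "user_593"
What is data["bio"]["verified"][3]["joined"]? 2020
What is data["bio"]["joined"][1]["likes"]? 13257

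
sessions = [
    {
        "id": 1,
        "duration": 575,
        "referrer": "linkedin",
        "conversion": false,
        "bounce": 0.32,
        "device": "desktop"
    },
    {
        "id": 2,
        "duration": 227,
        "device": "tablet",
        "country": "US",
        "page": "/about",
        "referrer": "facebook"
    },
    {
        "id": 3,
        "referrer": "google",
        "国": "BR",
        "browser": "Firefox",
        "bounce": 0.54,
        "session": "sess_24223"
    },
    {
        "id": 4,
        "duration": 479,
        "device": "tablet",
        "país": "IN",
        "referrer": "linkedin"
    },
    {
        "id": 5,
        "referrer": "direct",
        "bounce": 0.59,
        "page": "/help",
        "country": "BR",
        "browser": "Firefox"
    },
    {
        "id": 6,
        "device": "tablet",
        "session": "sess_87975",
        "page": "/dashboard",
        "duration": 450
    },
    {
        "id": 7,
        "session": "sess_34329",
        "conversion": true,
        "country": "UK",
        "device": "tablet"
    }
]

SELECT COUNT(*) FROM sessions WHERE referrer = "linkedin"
2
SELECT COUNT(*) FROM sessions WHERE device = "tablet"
4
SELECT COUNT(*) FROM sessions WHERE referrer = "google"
1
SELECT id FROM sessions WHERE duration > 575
[]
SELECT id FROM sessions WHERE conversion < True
[1]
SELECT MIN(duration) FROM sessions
227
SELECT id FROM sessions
[1, 2, 3, 4, 5, 6, 7]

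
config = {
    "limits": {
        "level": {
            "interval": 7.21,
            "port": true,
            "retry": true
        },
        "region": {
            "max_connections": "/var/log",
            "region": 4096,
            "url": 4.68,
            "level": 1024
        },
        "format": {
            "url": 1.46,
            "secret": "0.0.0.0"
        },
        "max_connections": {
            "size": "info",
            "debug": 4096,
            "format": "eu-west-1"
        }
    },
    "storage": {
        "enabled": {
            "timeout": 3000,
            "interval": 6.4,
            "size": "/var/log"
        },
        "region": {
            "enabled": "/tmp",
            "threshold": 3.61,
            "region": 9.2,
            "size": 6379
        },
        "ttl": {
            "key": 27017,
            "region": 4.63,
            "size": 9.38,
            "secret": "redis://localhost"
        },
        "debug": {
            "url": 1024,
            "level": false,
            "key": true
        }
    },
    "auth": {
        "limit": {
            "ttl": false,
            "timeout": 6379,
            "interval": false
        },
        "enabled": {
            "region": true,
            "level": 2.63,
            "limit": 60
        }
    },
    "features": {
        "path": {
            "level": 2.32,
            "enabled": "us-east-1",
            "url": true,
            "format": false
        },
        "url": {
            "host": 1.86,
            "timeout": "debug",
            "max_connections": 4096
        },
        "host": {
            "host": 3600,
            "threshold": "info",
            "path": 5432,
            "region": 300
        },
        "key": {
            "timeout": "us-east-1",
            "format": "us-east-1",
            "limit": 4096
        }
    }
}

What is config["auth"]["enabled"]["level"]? 2.63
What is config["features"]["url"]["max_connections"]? 4096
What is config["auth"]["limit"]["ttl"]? False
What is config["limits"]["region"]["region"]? 4096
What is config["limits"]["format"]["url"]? 1.46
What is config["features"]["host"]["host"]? 3600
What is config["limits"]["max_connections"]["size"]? "info"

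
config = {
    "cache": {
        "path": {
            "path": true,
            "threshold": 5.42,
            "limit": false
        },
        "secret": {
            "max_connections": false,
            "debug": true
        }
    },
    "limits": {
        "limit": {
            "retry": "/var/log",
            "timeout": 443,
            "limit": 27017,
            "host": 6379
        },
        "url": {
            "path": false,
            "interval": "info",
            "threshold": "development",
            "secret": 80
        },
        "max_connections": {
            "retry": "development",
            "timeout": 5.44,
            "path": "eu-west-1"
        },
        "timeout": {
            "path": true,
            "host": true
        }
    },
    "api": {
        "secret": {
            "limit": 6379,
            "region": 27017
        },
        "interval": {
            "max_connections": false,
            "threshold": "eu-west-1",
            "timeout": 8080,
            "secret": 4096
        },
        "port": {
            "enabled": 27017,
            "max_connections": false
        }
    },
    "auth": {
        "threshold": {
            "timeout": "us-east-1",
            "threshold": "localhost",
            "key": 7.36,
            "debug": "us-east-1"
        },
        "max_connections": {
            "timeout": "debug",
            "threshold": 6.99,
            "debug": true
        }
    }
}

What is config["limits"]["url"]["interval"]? "info"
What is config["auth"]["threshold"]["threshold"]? "localhost"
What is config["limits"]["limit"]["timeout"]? 443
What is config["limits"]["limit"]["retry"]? "/var/log"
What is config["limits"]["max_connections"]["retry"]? "development"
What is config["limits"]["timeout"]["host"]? True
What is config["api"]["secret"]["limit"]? 6379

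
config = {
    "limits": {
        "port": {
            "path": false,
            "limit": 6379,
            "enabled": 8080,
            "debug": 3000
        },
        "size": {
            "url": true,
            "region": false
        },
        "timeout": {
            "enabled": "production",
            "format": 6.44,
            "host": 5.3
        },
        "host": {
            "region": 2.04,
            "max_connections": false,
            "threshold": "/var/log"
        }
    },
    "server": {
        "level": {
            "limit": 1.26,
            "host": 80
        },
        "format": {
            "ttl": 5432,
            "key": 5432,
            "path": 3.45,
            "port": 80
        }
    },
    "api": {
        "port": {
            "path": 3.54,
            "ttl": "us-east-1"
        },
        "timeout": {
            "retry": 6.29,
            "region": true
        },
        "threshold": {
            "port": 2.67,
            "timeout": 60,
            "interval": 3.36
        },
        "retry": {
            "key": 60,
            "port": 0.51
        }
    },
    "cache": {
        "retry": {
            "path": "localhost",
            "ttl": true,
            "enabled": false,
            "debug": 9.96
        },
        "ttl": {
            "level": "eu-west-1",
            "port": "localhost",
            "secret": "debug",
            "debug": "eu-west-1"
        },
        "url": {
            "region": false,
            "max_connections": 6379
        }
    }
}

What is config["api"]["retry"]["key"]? 60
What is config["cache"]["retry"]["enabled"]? False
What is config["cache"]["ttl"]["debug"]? "eu-west-1"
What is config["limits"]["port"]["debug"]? 3000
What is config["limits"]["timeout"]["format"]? 6.44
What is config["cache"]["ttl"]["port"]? "localhost"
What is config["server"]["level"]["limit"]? 1.26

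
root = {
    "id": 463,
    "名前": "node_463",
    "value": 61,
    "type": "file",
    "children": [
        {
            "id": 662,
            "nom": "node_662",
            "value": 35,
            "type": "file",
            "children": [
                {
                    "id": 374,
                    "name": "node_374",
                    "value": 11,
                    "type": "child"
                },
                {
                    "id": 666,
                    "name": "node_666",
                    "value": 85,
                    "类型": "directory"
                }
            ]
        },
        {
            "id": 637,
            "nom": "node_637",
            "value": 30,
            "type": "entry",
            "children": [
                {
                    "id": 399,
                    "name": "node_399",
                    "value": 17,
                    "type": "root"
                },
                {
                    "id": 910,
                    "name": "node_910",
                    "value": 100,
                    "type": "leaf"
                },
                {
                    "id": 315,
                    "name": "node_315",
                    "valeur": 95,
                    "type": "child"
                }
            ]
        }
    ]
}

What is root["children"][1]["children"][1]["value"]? 100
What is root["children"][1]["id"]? 637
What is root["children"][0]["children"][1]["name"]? "node_666"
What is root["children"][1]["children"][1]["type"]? "leaf"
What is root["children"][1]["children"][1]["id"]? 910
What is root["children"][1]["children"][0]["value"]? 17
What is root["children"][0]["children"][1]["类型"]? "directory"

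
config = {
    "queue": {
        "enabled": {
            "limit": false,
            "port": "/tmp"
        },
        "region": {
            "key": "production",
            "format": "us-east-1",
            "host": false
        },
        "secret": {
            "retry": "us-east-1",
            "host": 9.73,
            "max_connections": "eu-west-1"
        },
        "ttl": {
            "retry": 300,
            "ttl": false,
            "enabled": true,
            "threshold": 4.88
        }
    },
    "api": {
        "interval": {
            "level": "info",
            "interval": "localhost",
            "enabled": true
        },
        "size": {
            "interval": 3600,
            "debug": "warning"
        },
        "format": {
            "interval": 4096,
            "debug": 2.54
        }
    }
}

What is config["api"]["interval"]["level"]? "info"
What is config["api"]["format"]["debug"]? 2.54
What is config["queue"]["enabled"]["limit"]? False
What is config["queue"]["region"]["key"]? "production"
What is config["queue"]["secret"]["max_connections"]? "eu-west-1"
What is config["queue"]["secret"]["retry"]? "us-east-1"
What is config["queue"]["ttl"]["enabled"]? True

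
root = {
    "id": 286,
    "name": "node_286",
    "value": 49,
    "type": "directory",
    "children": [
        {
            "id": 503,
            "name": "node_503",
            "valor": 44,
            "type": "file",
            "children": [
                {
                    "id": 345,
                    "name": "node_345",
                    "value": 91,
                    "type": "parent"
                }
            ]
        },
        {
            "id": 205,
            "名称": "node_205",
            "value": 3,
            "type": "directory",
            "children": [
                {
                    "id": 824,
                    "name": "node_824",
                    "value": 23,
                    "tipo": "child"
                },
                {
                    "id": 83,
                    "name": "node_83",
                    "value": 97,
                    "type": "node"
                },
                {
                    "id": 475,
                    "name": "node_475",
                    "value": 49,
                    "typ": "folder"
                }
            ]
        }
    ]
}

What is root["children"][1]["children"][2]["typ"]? "folder"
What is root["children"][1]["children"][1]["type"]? "node"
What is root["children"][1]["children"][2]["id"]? 475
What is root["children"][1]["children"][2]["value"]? 49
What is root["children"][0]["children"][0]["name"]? "node_345"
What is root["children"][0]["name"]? "node_503"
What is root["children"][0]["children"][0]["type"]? "parent"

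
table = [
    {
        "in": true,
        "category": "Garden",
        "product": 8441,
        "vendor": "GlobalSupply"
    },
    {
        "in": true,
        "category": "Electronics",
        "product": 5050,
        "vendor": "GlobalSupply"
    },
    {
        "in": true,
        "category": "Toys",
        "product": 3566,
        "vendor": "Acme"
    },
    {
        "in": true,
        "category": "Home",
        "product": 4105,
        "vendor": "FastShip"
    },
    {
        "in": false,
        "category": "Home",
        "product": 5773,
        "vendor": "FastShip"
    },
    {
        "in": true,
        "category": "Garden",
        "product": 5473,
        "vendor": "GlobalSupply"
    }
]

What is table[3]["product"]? 4105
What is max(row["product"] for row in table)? 8441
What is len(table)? 6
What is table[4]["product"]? 5773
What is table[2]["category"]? "Toys"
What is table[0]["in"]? True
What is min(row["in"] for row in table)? False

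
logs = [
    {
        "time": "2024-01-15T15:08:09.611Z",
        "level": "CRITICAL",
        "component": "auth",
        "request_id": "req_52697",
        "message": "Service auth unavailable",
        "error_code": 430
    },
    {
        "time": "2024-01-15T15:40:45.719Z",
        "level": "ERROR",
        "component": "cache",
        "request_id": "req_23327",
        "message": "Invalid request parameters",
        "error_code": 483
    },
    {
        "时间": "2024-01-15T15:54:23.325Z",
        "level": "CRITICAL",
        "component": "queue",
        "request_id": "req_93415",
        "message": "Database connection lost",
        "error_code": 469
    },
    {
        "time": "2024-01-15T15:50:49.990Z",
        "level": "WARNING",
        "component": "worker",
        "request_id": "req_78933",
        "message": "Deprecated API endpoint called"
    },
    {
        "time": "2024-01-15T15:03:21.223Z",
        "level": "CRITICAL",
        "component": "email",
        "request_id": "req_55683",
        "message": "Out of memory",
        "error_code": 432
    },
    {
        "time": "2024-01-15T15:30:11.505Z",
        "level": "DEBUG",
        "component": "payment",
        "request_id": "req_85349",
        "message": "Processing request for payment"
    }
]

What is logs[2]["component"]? "queue"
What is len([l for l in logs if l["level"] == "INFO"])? 0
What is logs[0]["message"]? "Service auth unavailable"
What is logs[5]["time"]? "2024-01-15T15:30:11.505Z"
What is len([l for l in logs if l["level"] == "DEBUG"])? 1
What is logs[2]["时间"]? "2024-01-15T15:54:23.325Z"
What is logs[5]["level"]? "DEBUG"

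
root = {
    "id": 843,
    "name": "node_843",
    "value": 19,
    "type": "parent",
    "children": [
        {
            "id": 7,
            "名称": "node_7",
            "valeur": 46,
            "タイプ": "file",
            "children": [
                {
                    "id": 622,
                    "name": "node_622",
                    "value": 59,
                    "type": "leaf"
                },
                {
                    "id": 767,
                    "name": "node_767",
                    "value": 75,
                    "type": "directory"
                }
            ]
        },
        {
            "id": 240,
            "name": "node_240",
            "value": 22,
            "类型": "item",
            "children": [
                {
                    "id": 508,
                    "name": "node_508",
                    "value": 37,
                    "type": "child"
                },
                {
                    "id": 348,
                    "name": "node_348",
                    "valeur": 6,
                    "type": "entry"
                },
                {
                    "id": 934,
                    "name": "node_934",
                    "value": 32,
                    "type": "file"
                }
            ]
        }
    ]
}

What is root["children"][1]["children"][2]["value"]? 32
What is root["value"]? 19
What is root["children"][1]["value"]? 22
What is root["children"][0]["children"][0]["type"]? "leaf"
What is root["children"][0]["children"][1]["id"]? 767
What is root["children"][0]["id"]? 7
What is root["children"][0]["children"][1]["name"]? "node_767"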